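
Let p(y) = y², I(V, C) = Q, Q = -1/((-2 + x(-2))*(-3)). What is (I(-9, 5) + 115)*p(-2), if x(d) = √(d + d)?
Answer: 1379/3 - I/3 ≈ 459.67 - 0.33333*I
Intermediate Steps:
x(d) = √2*√d (x(d) = √(2*d) = √2*√d)
Q = -(6 + 6*I)/72 (Q = -1/((-2 + √2*√(-2))*(-3)) = -1/((-2 + √2*(I*√2))*(-3)) = -1/((-2 + 2*I)*(-3)) = -1/(6 - 6*I) = -(6 + 6*I)/72 ≈ -0.083333 - 0.083333*I)
I(V, C) = -1/12 - I/12
(I(-9, 5) + 115)*p(-2) = ((-1/12 - I/12) + 115)*(-2)² = (1379/12 - I/12)*4 = 1379/3 - I/3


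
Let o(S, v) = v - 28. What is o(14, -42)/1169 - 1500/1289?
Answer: -263390/215263 ≈ -1.2236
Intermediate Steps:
o(S, v) = -28 + v
o(14, -42)/1169 - 1500/1289 = (-28 - 42)/1169 - 1500/1289 = -70*1/1169 - 1500*1/1289 = -10/167 - 1500/1289 = -263390/215263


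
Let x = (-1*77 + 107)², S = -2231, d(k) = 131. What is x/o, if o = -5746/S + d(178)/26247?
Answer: 52701351300/151107523 ≈ 348.77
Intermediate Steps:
o = 151107523/58557057 (o = -5746/(-2231) + 131/26247 = -5746*(-1/2231) + 131*(1/26247) = 5746/2231 + 131/26247 = 151107523/58557057 ≈ 2.5805)
x = 900 (x = (-77 + 107)² = 30² = 900)
x/o = 900/(151107523/58557057) = 900*(58557057/151107523) = 52701351300/151107523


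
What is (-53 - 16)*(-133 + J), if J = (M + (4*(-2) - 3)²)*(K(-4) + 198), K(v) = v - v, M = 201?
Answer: -4389987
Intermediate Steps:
K(v) = 0
J = 63756 (J = (201 + (4*(-2) - 3)²)*(0 + 198) = (201 + (-8 - 3)²)*198 = (201 + (-11)²)*198 = (201 + 121)*198 = 322*198 = 63756)
(-53 - 16)*(-133 + J) = (-53 - 16)*(-133 + 63756) = -69*63623 = -4389987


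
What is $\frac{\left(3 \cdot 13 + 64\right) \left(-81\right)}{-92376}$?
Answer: $\frac{927}{10264} \approx 0.090316$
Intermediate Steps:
$\frac{\left(3 \cdot 13 + 64\right) \left(-81\right)}{-92376} = \left(39 + 64\right) \left(-81\right) \left(- \frac{1}{92376}\right) = 103 \left(-81\right) \left(- \frac{1}{92376}\right) = \left(-8343\right) \left(- \frac{1}{92376}\right) = \frac{927}{10264}$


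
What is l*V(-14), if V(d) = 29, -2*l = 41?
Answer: -1189/2 ≈ -594.50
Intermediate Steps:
l = -41/2 (l = -½*41 = -41/2 ≈ -20.500)
l*V(-14) = -41/2*29 = -1189/2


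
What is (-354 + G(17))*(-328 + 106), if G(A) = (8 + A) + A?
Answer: 69264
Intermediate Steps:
G(A) = 8 + 2*A
(-354 + G(17))*(-328 + 106) = (-354 + (8 + 2*17))*(-328 + 106) = (-354 + (8 + 34))*(-222) = (-354 + 42)*(-222) = -312*(-222) = 69264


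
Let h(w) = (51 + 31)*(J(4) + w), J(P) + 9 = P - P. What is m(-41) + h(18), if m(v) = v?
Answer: 697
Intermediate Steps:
J(P) = -9 (J(P) = -9 + (P - P) = -9 + 0 = -9)
h(w) = -738 + 82*w (h(w) = (51 + 31)*(-9 + w) = 82*(-9 + w) = -738 + 82*w)
m(-41) + h(18) = -41 + (-738 + 82*18) = -41 + (-738 + 1476) = -41 + 738 = 697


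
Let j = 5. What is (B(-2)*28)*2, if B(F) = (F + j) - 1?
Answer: 112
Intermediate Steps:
B(F) = 4 + F (B(F) = (F + 5) - 1 = (5 + F) - 1 = 4 + F)
(B(-2)*28)*2 = ((4 - 2)*28)*2 = (2*28)*2 = 56*2 = 112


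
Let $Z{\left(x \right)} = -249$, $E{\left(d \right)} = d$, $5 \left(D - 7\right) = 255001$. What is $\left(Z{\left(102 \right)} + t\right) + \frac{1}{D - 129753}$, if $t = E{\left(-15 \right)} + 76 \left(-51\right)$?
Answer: $- \frac{1630038065}{393729} \approx -4140.0$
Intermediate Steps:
$D = \frac{255036}{5}$ ($D = 7 + \frac{1}{5} \cdot 255001 = 7 + \frac{255001}{5} = \frac{255036}{5} \approx 51007.0$)
$t = -3891$ ($t = -15 + 76 \left(-51\right) = -15 - 3876 = -3891$)
$\left(Z{\left(102 \right)} + t\right) + \frac{1}{D - 129753} = \left(-249 - 3891\right) + \frac{1}{\frac{255036}{5} - 129753} = -4140 + \frac{1}{- \frac{393729}{5}} = -4140 - \frac{5}{393729} = - \frac{1630038065}{393729}$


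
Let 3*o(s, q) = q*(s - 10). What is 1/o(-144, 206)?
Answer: -3/31724 ≈ -9.4566e-5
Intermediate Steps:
o(s, q) = q*(-10 + s)/3 (o(s, q) = (q*(s - 10))/3 = (q*(-10 + s))/3 = q*(-10 + s)/3)
1/o(-144, 206) = 1/((1/3)*206*(-10 - 144)) = 1/((1/3)*206*(-154)) = 1/(-31724/3) = -3/31724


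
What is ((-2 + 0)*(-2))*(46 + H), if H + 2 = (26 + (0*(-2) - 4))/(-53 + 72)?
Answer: 3432/19 ≈ 180.63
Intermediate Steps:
H = -16/19 (H = -2 + (26 + (0*(-2) - 4))/(-53 + 72) = -2 + (26 + (0 - 4))/19 = -2 + (26 - 4)*(1/19) = -2 + 22*(1/19) = -2 + 22/19 = -16/19 ≈ -0.84210)
((-2 + 0)*(-2))*(46 + H) = ((-2 + 0)*(-2))*(46 - 16/19) = -2*(-2)*(858/19) = 4*(858/19) = 3432/19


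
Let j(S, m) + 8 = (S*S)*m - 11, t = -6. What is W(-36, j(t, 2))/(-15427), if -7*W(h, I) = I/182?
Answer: 53/19653998 ≈ 2.6967e-6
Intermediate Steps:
j(S, m) = -19 + m*S² (j(S, m) = -8 + ((S*S)*m - 11) = -8 + (S²*m - 11) = -8 + (m*S² - 11) = -8 + (-11 + m*S²) = -19 + m*S²)
W(h, I) = -I/1274 (W(h, I) = -I/(7*182) = -I/1274)
W(-36, j(t, 2))/(-15427) = -(-19 + 2*(-6)²)/1274/(-15427) = -(-19 + 2*36)/1274*(-1/15427) = -(-19 + 72)/1274*(-1/15427) = -1/1274*53*(-1/15427) = -53/1274*(-1/15427) = 53/19653998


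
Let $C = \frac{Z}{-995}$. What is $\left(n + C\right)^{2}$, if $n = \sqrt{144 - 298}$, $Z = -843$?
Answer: $- \frac{151753201}{990025} + \frac{1686 i \sqrt{154}}{995} \approx -153.28 + 21.028 i$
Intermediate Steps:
$n = i \sqrt{154}$ ($n = \sqrt{-154} = i \sqrt{154} \approx 12.41 i$)
$C = \frac{843}{995}$ ($C = - \frac{843}{-995} = \left(-843\right) \left(- \frac{1}{995}\right) = \frac{843}{995} \approx 0.84724$)
$\left(n + C\right)^{2} = \left(i \sqrt{154} + \frac{843}{995}\right)^{2} = \left(\frac{843}{995} + i \sqrt{154}\right)^{2}$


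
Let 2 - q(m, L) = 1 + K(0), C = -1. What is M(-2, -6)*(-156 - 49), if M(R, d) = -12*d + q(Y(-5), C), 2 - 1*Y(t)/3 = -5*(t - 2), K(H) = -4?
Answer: -15785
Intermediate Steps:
Y(t) = -24 + 15*t (Y(t) = 6 - (-15)*(t - 2) = 6 - (-15)*(-2 + t) = 6 - 3*(10 - 5*t) = 6 + (-30 + 15*t) = -24 + 15*t)
q(m, L) = 5 (q(m, L) = 2 - (1 - 4) = 2 - 1*(-3) = 2 + 3 = 5)
M(R, d) = 5 - 12*d (M(R, d) = -12*d + 5 = 5 - 12*d)
M(-2, -6)*(-156 - 49) = (5 - 12*(-6))*(-156 - 49) = (5 + 72)*(-205) = 77*(-205) = -15785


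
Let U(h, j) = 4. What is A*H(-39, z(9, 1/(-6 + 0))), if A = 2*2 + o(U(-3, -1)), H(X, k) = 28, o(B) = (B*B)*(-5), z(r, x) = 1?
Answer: -2128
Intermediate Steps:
o(B) = -5*B² (o(B) = B²*(-5) = -5*B²)
A = -76 (A = 2*2 - 5*4² = 4 - 5*16 = 4 - 80 = -76)
A*H(-39, z(9, 1/(-6 + 0))) = -76*28 = -2128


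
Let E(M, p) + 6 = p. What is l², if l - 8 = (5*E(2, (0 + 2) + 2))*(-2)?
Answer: 784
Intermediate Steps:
E(M, p) = -6 + p
l = 28 (l = 8 + (5*(-6 + ((0 + 2) + 2)))*(-2) = 8 + (5*(-6 + (2 + 2)))*(-2) = 8 + (5*(-6 + 4))*(-2) = 8 + (5*(-2))*(-2) = 8 - 10*(-2) = 8 + 20 = 28)
l² = 28² = 784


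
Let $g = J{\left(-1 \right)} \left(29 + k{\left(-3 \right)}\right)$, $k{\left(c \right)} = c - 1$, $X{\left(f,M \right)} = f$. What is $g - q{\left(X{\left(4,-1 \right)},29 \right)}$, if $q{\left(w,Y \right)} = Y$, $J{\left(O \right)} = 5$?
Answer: $96$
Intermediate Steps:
$k{\left(c \right)} = -1 + c$ ($k{\left(c \right)} = c - 1 = -1 + c$)
$g = 125$ ($g = 5 \left(29 - 4\right) = 5 \cdot 25 = 125$)
$g - q{\left(X{\left(4,-1 \right)},29 \right)} = 125 - 29 = 96$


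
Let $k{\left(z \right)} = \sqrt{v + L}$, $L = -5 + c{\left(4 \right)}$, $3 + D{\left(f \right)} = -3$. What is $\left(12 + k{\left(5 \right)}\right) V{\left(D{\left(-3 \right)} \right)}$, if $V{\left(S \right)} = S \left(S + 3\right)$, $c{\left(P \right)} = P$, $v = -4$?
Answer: $216 + 18 i \sqrt{5} \approx 216.0 + 40.249 i$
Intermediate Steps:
$D{\left(f \right)} = -6$ ($D{\left(f \right)} = -3 - 3 = -6$)
$L = -1$ ($L = -5 + 4 = -1$)
$V{\left(S \right)} = S \left(3 + S\right)$
$k{\left(z \right)} = i \sqrt{5}$ ($k{\left(z \right)} = \sqrt{-4 - 1} = \sqrt{-5} = i \sqrt{5}$)
$\left(12 + k{\left(5 \right)}\right) V{\left(D{\left(-3 \right)} \right)} = \left(12 + i \sqrt{5}\right) \left(- 6 \left(3 - 6\right)\right) = \left(12 + i \sqrt{5}\right) \left(\left(-6\right) \left(-3\right)\right) = \left(12 + i \sqrt{5}\right) 18 = 216 + 18 i \sqrt{5}$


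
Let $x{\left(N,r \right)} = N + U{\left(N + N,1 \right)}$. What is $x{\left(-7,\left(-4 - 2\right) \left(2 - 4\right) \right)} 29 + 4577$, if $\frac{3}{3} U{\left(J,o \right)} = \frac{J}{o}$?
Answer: $3968$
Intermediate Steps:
$U{\left(J,o \right)} = \frac{J}{o}$
$x{\left(N,r \right)} = 3 N$ ($x{\left(N,r \right)} = N + \frac{N + N}{1} = N + 2 N 1 = N + 2 N = 3 N$)
$x{\left(-7,\left(-4 - 2\right) \left(2 - 4\right) \right)} 29 + 4577 = 3 \left(-7\right) 29 + 4577 = \left(-21\right) 29 + 4577 = -609 + 4577 = 3968$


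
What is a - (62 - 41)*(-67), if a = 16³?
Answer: 5503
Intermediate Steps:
a = 4096
a - (62 - 41)*(-67) = 4096 - (62 - 41)*(-67) = 4096 - 21*(-67) = 4096 - 1*(-1407) = 4096 + 1407 = 5503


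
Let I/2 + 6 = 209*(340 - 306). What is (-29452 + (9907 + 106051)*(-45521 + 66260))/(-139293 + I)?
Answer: -2404823510/125093 ≈ -19224.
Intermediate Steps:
I = 14200 (I = -12 + 2*(209*(340 - 306)) = -12 + 2*(209*34) = -12 + 2*7106 = -12 + 14212 = 14200)
(-29452 + (9907 + 106051)*(-45521 + 66260))/(-139293 + I) = (-29452 + (9907 + 106051)*(-45521 + 66260))/(-139293 + 14200) = (-29452 + 115958*20739)/(-125093) = (-29452 + 2404852962)*(-1/125093) = 2404823510*(-1/125093) = -2404823510/125093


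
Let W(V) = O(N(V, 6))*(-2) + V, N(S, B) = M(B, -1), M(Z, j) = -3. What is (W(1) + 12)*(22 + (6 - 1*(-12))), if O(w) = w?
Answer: 760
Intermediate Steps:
N(S, B) = -3
W(V) = 6 + V (W(V) = -3*(-2) + V = 6 + V)
(W(1) + 12)*(22 + (6 - 1*(-12))) = ((6 + 1) + 12)*(22 + (6 - 1*(-12))) = (7 + 12)*(22 + (6 + 12)) = 19*(22 + 18) = 19*40 = 760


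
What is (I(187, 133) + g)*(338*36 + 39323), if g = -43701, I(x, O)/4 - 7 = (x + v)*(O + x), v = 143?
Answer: 19501031957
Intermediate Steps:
I(x, O) = 28 + 4*(143 + x)*(O + x) (I(x, O) = 28 + 4*((x + 143)*(O + x)) = 28 + 4*((143 + x)*(O + x)) = 28 + 4*(143 + x)*(O + x))
(I(187, 133) + g)*(338*36 + 39323) = ((28 + 4*187**2 + 572*133 + 572*187 + 4*133*187) - 43701)*(338*36 + 39323) = ((28 + 4*34969 + 76076 + 106964 + 99484) - 43701)*(12168 + 39323) = ((28 + 139876 + 76076 + 106964 + 99484) - 43701)*51491 = (422428 - 43701)*51491 = 378727*51491 = 19501031957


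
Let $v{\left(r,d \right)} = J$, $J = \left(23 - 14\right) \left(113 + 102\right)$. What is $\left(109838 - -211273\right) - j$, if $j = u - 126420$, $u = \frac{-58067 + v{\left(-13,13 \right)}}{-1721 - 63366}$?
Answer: $\frac{29128394065}{65087} \approx 4.4753 \cdot 10^{5}$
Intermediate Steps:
$J = 1935$ ($J = 9 \cdot 215 = 1935$)
$v{\left(r,d \right)} = 1935$
$u = \frac{56132}{65087}$ ($u = \frac{-58067 + 1935}{-1721 - 63366} = - \frac{56132}{-65087} = \left(-56132\right) \left(- \frac{1}{65087}\right) = \frac{56132}{65087} \approx 0.86242$)
$j = - \frac{8228242408}{65087}$ ($j = \frac{56132}{65087} - 126420 = - \frac{8228242408}{65087} \approx -1.2642 \cdot 10^{5}$)
$\left(109838 - -211273\right) - j = \left(109838 - -211273\right) - - \frac{8228242408}{65087} = \left(109838 + 211273\right) + \frac{8228242408}{65087} = 321111 + \frac{8228242408}{65087} = \frac{29128394065}{65087}$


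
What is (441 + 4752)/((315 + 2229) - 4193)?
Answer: -5193/1649 ≈ -3.1492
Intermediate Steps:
(441 + 4752)/((315 + 2229) - 4193) = 5193/(2544 - 4193) = 5193/(-1649) = 5193*(-1/1649) = -5193/1649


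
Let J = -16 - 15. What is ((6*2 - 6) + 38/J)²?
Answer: 21904/961 ≈ 22.793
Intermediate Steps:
J = -31
((6*2 - 6) + 38/J)² = ((6*2 - 6) + 38/(-31))² = ((12 - 6) + 38*(-1/31))² = (6 - 38/31)² = (148/31)² = 21904/961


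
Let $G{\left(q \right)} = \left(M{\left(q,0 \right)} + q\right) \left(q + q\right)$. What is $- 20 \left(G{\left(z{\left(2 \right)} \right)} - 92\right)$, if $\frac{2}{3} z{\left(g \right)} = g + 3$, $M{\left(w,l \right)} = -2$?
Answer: $190$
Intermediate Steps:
$z{\left(g \right)} = \frac{9}{2} + \frac{3 g}{2}$ ($z{\left(g \right)} = \frac{3 \left(g + 3\right)}{2} = \frac{3 \left(3 + g\right)}{2} = \frac{9}{2} + \frac{3 g}{2}$)
$G{\left(q \right)} = 2 q \left(-2 + q\right)$ ($G{\left(q \right)} = \left(-2 + q\right) \left(q + q\right) = \left(-2 + q\right) 2 q = 2 q \left(-2 + q\right)$)
$- 20 \left(G{\left(z{\left(2 \right)} \right)} - 92\right) = - 20 \left(2 \left(\frac{9}{2} + \frac{3}{2} \cdot 2\right) \left(-2 + \left(\frac{9}{2} + \frac{3}{2} \cdot 2\right)\right) - 92\right) = - 20 \left(2 \left(\frac{9}{2} + 3\right) \left(-2 + \left(\frac{9}{2} + 3\right)\right) - 92\right) = - 20 \left(2 \cdot \frac{15}{2} \left(-2 + \frac{15}{2}\right) - 92\right) = - 20 \left(2 \cdot \frac{15}{2} \cdot \frac{11}{2} - 92\right) = - 20 \left(\frac{165}{2} - 92\right) = \left(-20\right) \left(- \frac{19}{2}\right) = 190$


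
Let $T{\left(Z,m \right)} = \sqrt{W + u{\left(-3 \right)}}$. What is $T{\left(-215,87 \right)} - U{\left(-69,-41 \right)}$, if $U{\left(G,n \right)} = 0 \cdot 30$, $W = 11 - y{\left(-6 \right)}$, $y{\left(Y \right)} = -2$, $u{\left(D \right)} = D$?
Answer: $\sqrt{10} \approx 3.1623$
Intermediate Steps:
$W = 13$ ($W = 11 - -2 = 11 + 2 = 13$)
$U{\left(G,n \right)} = 0$
$T{\left(Z,m \right)} = \sqrt{10}$ ($T{\left(Z,m \right)} = \sqrt{13 - 3} = \sqrt{10}$)
$T{\left(-215,87 \right)} - U{\left(-69,-41 \right)} = \sqrt{10} - 0 = \sqrt{10} + 0 = \sqrt{10}$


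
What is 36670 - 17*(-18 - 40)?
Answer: 37656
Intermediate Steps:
36670 - 17*(-18 - 40) = 36670 - 17*(-58) = 36670 + 986 = 37656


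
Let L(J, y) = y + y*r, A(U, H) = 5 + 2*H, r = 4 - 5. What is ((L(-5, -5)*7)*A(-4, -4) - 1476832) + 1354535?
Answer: -122297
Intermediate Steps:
r = -1
L(J, y) = 0 (L(J, y) = y + y*(-1) = y - y = 0)
((L(-5, -5)*7)*A(-4, -4) - 1476832) + 1354535 = ((0*7)*(5 + 2*(-4)) - 1476832) + 1354535 = (0*(5 - 8) - 1476832) + 1354535 = (0*(-3) - 1476832) + 1354535 = (0 - 1476832) + 1354535 = -1476832 + 1354535 = -122297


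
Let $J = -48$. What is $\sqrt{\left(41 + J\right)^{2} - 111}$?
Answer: $i \sqrt{62} \approx 7.874 i$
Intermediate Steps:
$\sqrt{\left(41 + J\right)^{2} - 111} = \sqrt{\left(41 - 48\right)^{2} - 111} = \sqrt{\left(-7\right)^{2} - 111} = \sqrt{49 - 111} = \sqrt{-62} = i \sqrt{62}$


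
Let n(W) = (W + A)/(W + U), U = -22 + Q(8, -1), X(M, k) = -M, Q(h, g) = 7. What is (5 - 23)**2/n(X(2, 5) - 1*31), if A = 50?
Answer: -15552/17 ≈ -914.82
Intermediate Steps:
U = -15 (U = -22 + 7 = -15)
n(W) = (50 + W)/(-15 + W) (n(W) = (W + 50)/(W - 15) = (50 + W)/(-15 + W))
(5 - 23)**2/n(X(2, 5) - 1*31) = (5 - 23)**2/(((50 + (-1*2 - 1*31))/(-15 + (-1*2 - 1*31)))) = (-18)**2/(((50 + (-2 - 31))/(-15 + (-2 - 31)))) = 324/(((50 - 33)/(-15 - 33))) = 324/((17/(-48))) = 324/((-1/48*17)) = 324/(-17/48) = 324*(-48/17) = -15552/17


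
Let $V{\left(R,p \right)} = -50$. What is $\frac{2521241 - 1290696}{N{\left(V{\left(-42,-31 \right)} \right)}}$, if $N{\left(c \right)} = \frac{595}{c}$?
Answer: $- \frac{723850}{7} \approx -1.0341 \cdot 10^{5}$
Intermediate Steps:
$\frac{2521241 - 1290696}{N{\left(V{\left(-42,-31 \right)} \right)}} = \frac{2521241 - 1290696}{595 \frac{1}{-50}} = \frac{1230545}{595 \left(- \frac{1}{50}\right)} = \frac{1230545}{- \frac{119}{10}} = 1230545 \left(- \frac{10}{119}\right) = - \frac{723850}{7}$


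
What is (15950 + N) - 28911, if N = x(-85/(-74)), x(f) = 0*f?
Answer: -12961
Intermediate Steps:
x(f) = 0
N = 0
(15950 + N) - 28911 = (15950 + 0) - 28911 = 15950 - 28911 = -12961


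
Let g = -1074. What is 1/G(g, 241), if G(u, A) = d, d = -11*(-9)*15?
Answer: 1/1485 ≈ 0.00067340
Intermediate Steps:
d = 1485 (d = 99*15 = 1485)
G(u, A) = 1485
1/G(g, 241) = 1/1485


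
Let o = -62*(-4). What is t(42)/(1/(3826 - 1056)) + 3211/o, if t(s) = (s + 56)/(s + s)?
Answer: 2413993/744 ≈ 3244.6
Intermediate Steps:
o = 248
t(s) = (56 + s)/(2*s) (t(s) = (56 + s)/((2*s)) = (56 + s)*(1/(2*s)) = (56 + s)/(2*s))
t(42)/(1/(3826 - 1056)) + 3211/o = ((1/2)*(56 + 42)/42)/(1/(3826 - 1056)) + 3211/248 = ((1/2)*(1/42)*98)/(1/2770) + 3211*(1/248) = 7/(6*(1/2770)) + 3211/248 = (7/6)*2770 + 3211/248 = 9695/3 + 3211/248 = 2413993/744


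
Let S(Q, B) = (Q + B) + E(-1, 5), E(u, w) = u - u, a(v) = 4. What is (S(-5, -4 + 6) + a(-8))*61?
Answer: 61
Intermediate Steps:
E(u, w) = 0
S(Q, B) = B + Q (S(Q, B) = (Q + B) + 0 = (B + Q) + 0 = B + Q)
(S(-5, -4 + 6) + a(-8))*61 = (((-4 + 6) - 5) + 4)*61 = ((2 - 5) + 4)*61 = (-3 + 4)*61 = 1*61 = 61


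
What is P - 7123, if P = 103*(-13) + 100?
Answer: -8362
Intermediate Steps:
P = -1239 (P = -1339 + 100 = -1239)
P - 7123 = -1239 - 7123 = -8362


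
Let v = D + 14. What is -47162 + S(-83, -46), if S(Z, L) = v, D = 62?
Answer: -47086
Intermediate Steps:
v = 76 (v = 62 + 14 = 76)
S(Z, L) = 76
-47162 + S(-83, -46) = -47162 + 76 = -47086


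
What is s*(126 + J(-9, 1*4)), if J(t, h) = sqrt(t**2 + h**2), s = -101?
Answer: -12726 - 101*sqrt(97) ≈ -13721.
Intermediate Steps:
J(t, h) = sqrt(h**2 + t**2)
s*(126 + J(-9, 1*4)) = -101*(126 + sqrt((1*4)**2 + (-9)**2)) = -101*(126 + sqrt(4**2 + 81)) = -101*(126 + sqrt(16 + 81)) = -101*(126 + sqrt(97)) = -12726 - 101*sqrt(97)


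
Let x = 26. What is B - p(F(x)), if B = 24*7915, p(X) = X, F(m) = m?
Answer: 189934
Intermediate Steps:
B = 189960
B - p(F(x)) = 189960 - 1*26 = 189960 - 26 = 189934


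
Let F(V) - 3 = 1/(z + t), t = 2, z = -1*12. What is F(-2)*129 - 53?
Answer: 3211/10 ≈ 321.10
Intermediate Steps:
z = -12
F(V) = 29/10 (F(V) = 3 + 1/(-12 + 2) = 3 + 1/(-10) = 3 - 1/10 = 29/10)
F(-2)*129 - 53 = (29/10)*129 - 53 = 3741/10 - 53 = 3211/10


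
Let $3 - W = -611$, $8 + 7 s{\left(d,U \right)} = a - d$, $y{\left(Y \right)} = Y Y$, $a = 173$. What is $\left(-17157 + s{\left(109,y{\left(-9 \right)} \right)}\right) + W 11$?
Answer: $-10395$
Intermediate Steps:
$y{\left(Y \right)} = Y^{2}$
$s{\left(d,U \right)} = \frac{165}{7} - \frac{d}{7}$ ($s{\left(d,U \right)} = - \frac{8}{7} + \frac{173 - d}{7} = - \frac{8}{7} - \left(- \frac{173}{7} + \frac{d}{7}\right) = \frac{165}{7} - \frac{d}{7}$)
$W = 614$ ($W = 3 - -611 = 3 + 611 = 614$)
$\left(-17157 + s{\left(109,y{\left(-9 \right)} \right)}\right) + W 11 = \left(-17157 + \left(\frac{165}{7} - \frac{109}{7}\right)\right) + 614 \cdot 11 = \left(-17157 + \left(\frac{165}{7} - \frac{109}{7}\right)\right) + 6754 = \left(-17157 + 8\right) + 6754 = -17149 + 6754 = -10395$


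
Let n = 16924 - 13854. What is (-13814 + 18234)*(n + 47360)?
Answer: 222900600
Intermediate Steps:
n = 3070
(-13814 + 18234)*(n + 47360) = (-13814 + 18234)*(3070 + 47360) = 4420*50430 = 222900600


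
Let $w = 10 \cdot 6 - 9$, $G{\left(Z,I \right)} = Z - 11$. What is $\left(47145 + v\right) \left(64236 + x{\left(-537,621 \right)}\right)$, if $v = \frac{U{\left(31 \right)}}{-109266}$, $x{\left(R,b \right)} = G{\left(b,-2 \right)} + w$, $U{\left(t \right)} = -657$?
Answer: $\frac{111435638697873}{36422} \approx 3.0596 \cdot 10^{9}$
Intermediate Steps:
$G{\left(Z,I \right)} = -11 + Z$
$w = 51$ ($w = 60 - 9 = 51$)
$x{\left(R,b \right)} = 40 + b$ ($x{\left(R,b \right)} = \left(-11 + b\right) + 51 = 40 + b$)
$v = \frac{219}{36422}$ ($v = - \frac{657}{-109266} = \left(-657\right) \left(- \frac{1}{109266}\right) = \frac{219}{36422} \approx 0.0060128$)
$\left(47145 + v\right) \left(64236 + x{\left(-537,621 \right)}\right) = \left(47145 + \frac{219}{36422}\right) \left(64236 + \left(40 + 621\right)\right) = \frac{1717115409 \left(64236 + 661\right)}{36422} = \frac{1717115409}{36422} \cdot 64897 = \frac{111435638697873}{36422}$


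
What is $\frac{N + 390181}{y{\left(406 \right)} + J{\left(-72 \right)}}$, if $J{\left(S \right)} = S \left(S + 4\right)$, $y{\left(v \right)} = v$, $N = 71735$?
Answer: $\frac{230958}{2651} \approx 87.121$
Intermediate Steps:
$J{\left(S \right)} = S \left(4 + S\right)$
$\frac{N + 390181}{y{\left(406 \right)} + J{\left(-72 \right)}} = \frac{71735 + 390181}{406 - 72 \left(4 - 72\right)} = \frac{461916}{406 - -4896} = \frac{461916}{406 + 4896} = \frac{461916}{5302} = 461916 \cdot \frac{1}{5302} = \frac{230958}{2651}$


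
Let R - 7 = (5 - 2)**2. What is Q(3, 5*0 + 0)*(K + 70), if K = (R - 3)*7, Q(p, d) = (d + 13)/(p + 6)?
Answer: 2093/9 ≈ 232.56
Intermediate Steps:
R = 16 (R = 7 + (5 - 2)**2 = 7 + 3**2 = 7 + 9 = 16)
Q(p, d) = (13 + d)/(6 + p)
K = 91 (K = (16 - 3)*7 = 13*7 = 91)
Q(3, 5*0 + 0)*(K + 70) = ((13 + (5*0 + 0))/(6 + 3))*(91 + 70) = ((13 + (0 + 0))/9)*161 = ((13 + 0)/9)*161 = ((1/9)*13)*161 = (13/9)*161 = 2093/9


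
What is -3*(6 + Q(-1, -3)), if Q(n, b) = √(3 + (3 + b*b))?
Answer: -18 - 3*√15 ≈ -29.619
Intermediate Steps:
Q(n, b) = √(6 + b²) (Q(n, b) = √(3 + (3 + b²)) = √(6 + b²))
-3*(6 + Q(-1, -3)) = -3*(6 + √(6 + (-3)²)) = -3*(6 + √(6 + 9)) = -3*(6 + √15) = -18 - 3*√15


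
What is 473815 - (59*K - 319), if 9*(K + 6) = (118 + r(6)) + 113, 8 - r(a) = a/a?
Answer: 4256350/9 ≈ 4.7293e+5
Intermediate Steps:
r(a) = 7 (r(a) = 8 - a/a = 8 - 1*1 = 8 - 1 = 7)
K = 184/9 (K = -6 + ((118 + 7) + 113)/9 = -6 + (125 + 113)/9 = -6 + (⅑)*238 = -6 + 238/9 = 184/9 ≈ 20.444)
473815 - (59*K - 319) = 473815 - (59*(184/9) - 319) = 473815 - (10856/9 - 319) = 473815 - 1*7985/9 = 473815 - 7985/9 = 4256350/9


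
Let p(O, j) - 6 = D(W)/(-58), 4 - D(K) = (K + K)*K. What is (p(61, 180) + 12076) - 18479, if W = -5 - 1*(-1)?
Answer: -185499/29 ≈ -6396.5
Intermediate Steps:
W = -4 (W = -5 + 1 = -4)
D(K) = 4 - 2*K**2 (D(K) = 4 - (K + K)*K = 4 - 2*K*K = 4 - 2*K**2)
p(O, j) = 188/29 (p(O, j) = 6 + (4 - 2*(-4)**2)/(-58) = 6 + (4 - 2*16)*(-1/58) = 6 + (4 - 32)*(-1/58) = 6 - 28*(-1/58) = 6 + 14/29 = 188/29)
(p(61, 180) + 12076) - 18479 = (188/29 + 12076) - 18479 = 350392/29 - 18479 = -185499/29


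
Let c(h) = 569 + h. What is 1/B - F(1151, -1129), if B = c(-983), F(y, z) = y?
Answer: -476515/414 ≈ -1151.0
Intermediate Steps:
B = -414 (B = 569 - 983 = -414)
1/B - F(1151, -1129) = 1/(-414) - 1*1151 = -1/414 - 1151 = -476515/414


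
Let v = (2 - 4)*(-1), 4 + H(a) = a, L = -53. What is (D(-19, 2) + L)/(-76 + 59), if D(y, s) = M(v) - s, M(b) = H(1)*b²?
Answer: 67/17 ≈ 3.9412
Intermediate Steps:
H(a) = -4 + a
v = 2 (v = -2*(-1) = 2)
M(b) = -3*b² (M(b) = (-4 + 1)*b² = -3*b²)
D(y, s) = -12 - s (D(y, s) = -3*2² - s = -3*4 - s = -12 - s)
(D(-19, 2) + L)/(-76 + 59) = ((-12 - 1*2) - 53)/(-76 + 59) = ((-12 - 2) - 53)/(-17) = (-14 - 53)*(-1/17) = -67*(-1/17) = 67/17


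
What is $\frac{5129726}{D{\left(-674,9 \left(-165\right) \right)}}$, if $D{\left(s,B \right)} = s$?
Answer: $- \frac{2564863}{337} \approx -7610.9$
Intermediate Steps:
$\frac{5129726}{D{\left(-674,9 \left(-165\right) \right)}} = \frac{5129726}{-674} = 5129726 \left(- \frac{1}{674}\right) = - \frac{2564863}{337}$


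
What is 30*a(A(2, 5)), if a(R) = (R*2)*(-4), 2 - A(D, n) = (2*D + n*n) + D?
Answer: 6960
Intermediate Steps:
A(D, n) = 2 - n² - 3*D (A(D, n) = 2 - ((2*D + n*n) + D) = 2 - ((2*D + n²) + D) = 2 - ((n² + 2*D) + D) = 2 - (n² + 3*D) = 2 + (-n² - 3*D) = 2 - n² - 3*D)
a(R) = -8*R (a(R) = (2*R)*(-4) = -8*R)
30*a(A(2, 5)) = 30*(-8*(2 - 1*5² - 3*2)) = 30*(-8*(2 - 1*25 - 6)) = 30*(-8*(2 - 25 - 6)) = 30*(-8*(-29)) = 30*232 = 6960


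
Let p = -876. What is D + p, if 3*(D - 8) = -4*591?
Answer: -1656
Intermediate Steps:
D = -780 (D = 8 + (-4*591)/3 = 8 + (1/3)*(-2364) = 8 - 788 = -780)
D + p = -780 - 876 = -1656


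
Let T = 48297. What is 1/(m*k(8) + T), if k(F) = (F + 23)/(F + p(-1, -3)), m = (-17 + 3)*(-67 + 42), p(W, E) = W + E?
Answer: 2/102019 ≈ 1.9604e-5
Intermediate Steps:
p(W, E) = E + W
m = 350 (m = -14*(-25) = 350)
k(F) = (23 + F)/(-4 + F) (k(F) = (F + 23)/(F + (-3 - 1)) = (23 + F)/(F - 4) = (23 + F)/(-4 + F))
1/(m*k(8) + T) = 1/(350*((23 + 8)/(-4 + 8)) + 48297) = 1/(350*(31/4) + 48297) = 1/(5425/2 + 48297) = 1/(102019/2) = 2/102019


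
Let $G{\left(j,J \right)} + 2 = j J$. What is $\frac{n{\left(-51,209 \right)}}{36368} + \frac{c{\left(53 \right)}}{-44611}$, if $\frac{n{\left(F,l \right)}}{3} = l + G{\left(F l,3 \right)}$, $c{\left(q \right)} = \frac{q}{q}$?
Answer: $- \frac{2125955389}{811206424} \approx -2.6207$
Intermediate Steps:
$c{\left(q \right)} = 1$
$G{\left(j,J \right)} = -2 + J j$ ($G{\left(j,J \right)} = -2 + j J = -2 + J j$)
$n{\left(F,l \right)} = -6 + 3 l + 9 F l$ ($n{\left(F,l \right)} = 3 \left(l + \left(-2 + 3 F l\right)\right) = 3 \left(-2 + l + 3 F l\right) = -6 + 3 l + 9 F l$)
$\frac{n{\left(-51,209 \right)}}{36368} + \frac{c{\left(53 \right)}}{-44611} = \frac{-6 + 3 \cdot 209 + 9 \left(-51\right) 209}{36368} + 1 \frac{1}{-44611} = \left(-6 + 627 - 95931\right) \frac{1}{36368} + 1 \left(- \frac{1}{44611}\right) = \left(-95310\right) \frac{1}{36368} - \frac{1}{44611} = - \frac{47655}{18184} - \frac{1}{44611} = - \frac{2125955389}{811206424}$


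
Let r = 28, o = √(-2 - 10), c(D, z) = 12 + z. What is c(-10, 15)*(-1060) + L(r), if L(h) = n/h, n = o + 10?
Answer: -400675/14 + I*√3/14 ≈ -28620.0 + 0.12372*I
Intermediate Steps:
o = 2*I*√3 (o = √(-12) = 2*I*√3 ≈ 3.4641*I)
n = 10 + 2*I*√3 (n = 2*I*√3 + 10 = 10 + 2*I*√3 ≈ 10.0 + 3.4641*I)
L(h) = (10 + 2*I*√3)/h
c(-10, 15)*(-1060) + L(r) = (12 + 15)*(-1060) + 2*(5 + I*√3)/28 = 27*(-1060) + 2*(1/28)*(5 + I*√3) = -28620 + (5/14 + I*√3/14) = -400675/14 + I*√3/14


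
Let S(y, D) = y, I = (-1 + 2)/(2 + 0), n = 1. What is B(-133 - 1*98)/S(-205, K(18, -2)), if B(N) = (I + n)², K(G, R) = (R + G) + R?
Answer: -9/820 ≈ -0.010976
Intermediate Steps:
I = ½ (I = 1/2 = 1*(½) = ½ ≈ 0.50000)
K(G, R) = G + 2*R (K(G, R) = (G + R) + R = G + 2*R)
B(N) = 9/4 (B(N) = (½ + 1)² = (3/2)² = 9/4)
B(-133 - 1*98)/S(-205, K(18, -2)) = (9/4)/(-205) = (9/4)*(-1/205) = -9/820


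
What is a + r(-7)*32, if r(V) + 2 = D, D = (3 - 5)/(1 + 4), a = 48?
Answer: -144/5 ≈ -28.800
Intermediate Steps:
D = -⅖ (D = -2/5 = -2*⅕ = -⅖ ≈ -0.40000)
r(V) = -12/5 (r(V) = -2 - ⅖ = -12/5)
a + r(-7)*32 = 48 - 12/5*32 = 48 - 384/5 = -144/5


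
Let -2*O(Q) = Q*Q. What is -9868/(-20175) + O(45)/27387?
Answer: 55517273/122785050 ≈ 0.45215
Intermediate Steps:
O(Q) = -Q²/2 (O(Q) = -Q*Q/2 = -Q²/2)
-9868/(-20175) + O(45)/27387 = -9868/(-20175) - ½*45²/27387 = -9868*(-1/20175) - ½*2025*(1/27387) = 9868/20175 - 2025/2*1/27387 = 9868/20175 - 225/6086 = 55517273/122785050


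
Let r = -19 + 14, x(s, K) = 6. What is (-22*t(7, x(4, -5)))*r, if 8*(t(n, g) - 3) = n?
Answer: 1705/4 ≈ 426.25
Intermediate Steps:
t(n, g) = 3 + n/8
r = -5
(-22*t(7, x(4, -5)))*r = -22*(3 + (⅛)*7)*(-5) = -22*(3 + 7/8)*(-5) = -22*31/8*(-5) = -341/4*(-5) = 1705/4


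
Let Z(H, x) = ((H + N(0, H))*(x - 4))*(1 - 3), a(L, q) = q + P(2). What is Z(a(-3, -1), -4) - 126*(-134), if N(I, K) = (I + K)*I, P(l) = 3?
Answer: 16916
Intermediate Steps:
N(I, K) = I*(I + K)
a(L, q) = 3 + q (a(L, q) = q + 3 = 3 + q)
Z(H, x) = -2*H*(-4 + x) (Z(H, x) = ((H + 0*(0 + H))*(x - 4))*(1 - 3) = ((H + 0*H)*(-4 + x))*(-2) = ((H + 0)*(-4 + x))*(-2) = (H*(-4 + x))*(-2) = -2*H*(-4 + x))
Z(a(-3, -1), -4) - 126*(-134) = 2*(3 - 1)*(4 - 1*(-4)) - 126*(-134) = 2*2*(4 + 4) + 16884 = 2*2*8 + 16884 = 32 + 16884 = 16916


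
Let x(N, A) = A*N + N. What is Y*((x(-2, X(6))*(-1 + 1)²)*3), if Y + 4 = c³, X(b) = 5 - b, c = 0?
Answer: 0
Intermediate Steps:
x(N, A) = N + A*N
Y = -4 (Y = -4 + 0³ = -4 + 0 = -4)
Y*((x(-2, X(6))*(-1 + 1)²)*3) = -4*(-2*(1 + (5 - 1*6)))*(-1 + 1)²*3 = -4*-2*(1 + (5 - 6))*0²*3 = -4*-2*(1 - 1)*0*3 = -4*-2*0*0*3 = -4*0*0*3 = -0*3 = -4*0 = 0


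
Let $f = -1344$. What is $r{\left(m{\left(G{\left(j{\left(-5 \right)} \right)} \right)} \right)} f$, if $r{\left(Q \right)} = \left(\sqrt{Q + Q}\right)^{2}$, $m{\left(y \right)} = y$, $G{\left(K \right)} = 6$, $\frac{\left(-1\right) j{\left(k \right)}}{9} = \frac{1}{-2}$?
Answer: $-16128$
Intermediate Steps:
$j{\left(k \right)} = \frac{9}{2}$ ($j{\left(k \right)} = - \frac{9}{-2} = \left(-9\right) \left(- \frac{1}{2}\right) = \frac{9}{2}$)
$r{\left(Q \right)} = 2 Q$ ($r{\left(Q \right)} = \left(\sqrt{2 Q}\right)^{2} = \left(\sqrt{2} \sqrt{Q}\right)^{2} = 2 Q$)
$r{\left(m{\left(G{\left(j{\left(-5 \right)} \right)} \right)} \right)} f = 2 \cdot 6 \left(-1344\right) = 12 \left(-1344\right) = -16128$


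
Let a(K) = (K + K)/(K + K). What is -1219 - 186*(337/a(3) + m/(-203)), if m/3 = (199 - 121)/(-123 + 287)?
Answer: -531837142/8323 ≈ -63900.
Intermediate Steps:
m = 117/82 (m = 3*((199 - 121)/(-123 + 287)) = 3*(78/164) = 3*(78*(1/164)) = 3*(39/82) = 117/82 ≈ 1.4268)
a(K) = 1 (a(K) = (2*K)/((2*K)) = (2*K)*(1/(2*K)) = 1)
-1219 - 186*(337/a(3) + m/(-203)) = -1219 - 186*(337/1 + (117/82)/(-203)) = -1219 - 186*(337*1 + (117/82)*(-1/203)) = -1219 - 186*(337 - 117/16646) = -1219 - 186*5609585/16646 = -1219 - 521691405/8323 = -531837142/8323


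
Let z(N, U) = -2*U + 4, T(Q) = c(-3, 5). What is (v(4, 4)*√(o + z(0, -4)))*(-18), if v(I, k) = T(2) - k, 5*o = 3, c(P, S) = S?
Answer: -54*√35/5 ≈ -63.894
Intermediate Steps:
T(Q) = 5
o = ⅗ (o = (⅕)*3 = ⅗ ≈ 0.60000)
v(I, k) = 5 - k
z(N, U) = 4 - 2*U
(v(4, 4)*√(o + z(0, -4)))*(-18) = ((5 - 1*4)*√(⅗ + (4 - 2*(-4))))*(-18) = ((5 - 4)*√(⅗ + (4 + 8)))*(-18) = (1*√(⅗ + 12))*(-18) = (1*√(63/5))*(-18) = (1*(3*√35/5))*(-18) = (3*√35/5)*(-18) = -54*√35/5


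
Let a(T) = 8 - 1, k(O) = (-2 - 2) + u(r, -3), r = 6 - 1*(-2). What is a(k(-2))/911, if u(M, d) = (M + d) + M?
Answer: 7/911 ≈ 0.0076839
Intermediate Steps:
r = 8 (r = 6 + 2 = 8)
u(M, d) = d + 2*M
k(O) = 9 (k(O) = (-2 - 2) + (-3 + 2*8) = -4 + (-3 + 16) = -4 + 13 = 9)
a(T) = 7
a(k(-2))/911 = 7/911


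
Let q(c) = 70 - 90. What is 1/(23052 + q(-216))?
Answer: 1/23032 ≈ 4.3418e-5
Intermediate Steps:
q(c) = -20
1/(23052 + q(-216)) = 1/(23052 - 20) = 1/23032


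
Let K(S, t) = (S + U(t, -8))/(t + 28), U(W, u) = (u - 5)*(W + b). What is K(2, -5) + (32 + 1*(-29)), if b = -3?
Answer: 175/23 ≈ 7.6087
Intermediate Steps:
U(W, u) = (-5 + u)*(-3 + W) (U(W, u) = (u - 5)*(W - 3) = (-5 + u)*(-3 + W))
K(S, t) = (39 + S - 13*t)/(28 + t) (K(S, t) = (S + (15 - 5*t - 3*(-8) + t*(-8)))/(t + 28) = (S + (15 - 5*t + 24 - 8*t))/(28 + t) = (S + (39 - 13*t))/(28 + t) = (39 + S - 13*t)/(28 + t))
K(2, -5) + (32 + 1*(-29)) = (39 + 2 - 13*(-5))/(28 - 5) + (32 + 1*(-29)) = (39 + 2 + 65)/23 + (32 - 29) = (1/23)*106 + 3 = 106/23 + 3 = 175/23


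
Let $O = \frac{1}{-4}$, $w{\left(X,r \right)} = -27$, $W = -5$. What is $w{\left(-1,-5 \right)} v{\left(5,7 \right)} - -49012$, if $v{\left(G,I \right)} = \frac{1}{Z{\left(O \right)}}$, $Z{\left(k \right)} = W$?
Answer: $\frac{245087}{5} \approx 49017.0$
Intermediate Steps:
$O = - \frac{1}{4} \approx -0.25$
$Z{\left(k \right)} = -5$
$v{\left(G,I \right)} = - \frac{1}{5}$ ($v{\left(G,I \right)} = \frac{1}{-5} = - \frac{1}{5}$)
$w{\left(-1,-5 \right)} v{\left(5,7 \right)} - -49012 = \left(-27\right) \left(- \frac{1}{5}\right) - -49012 = \frac{27}{5} + 49012 = \frac{245087}{5}$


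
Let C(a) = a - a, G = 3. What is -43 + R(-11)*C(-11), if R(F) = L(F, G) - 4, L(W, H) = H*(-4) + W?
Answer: -43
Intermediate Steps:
L(W, H) = W - 4*H (L(W, H) = -4*H + W = W - 4*H)
R(F) = -16 + F (R(F) = (F - 4*3) - 4 = (F - 12) - 4 = (-12 + F) - 4 = -16 + F)
C(a) = 0
-43 + R(-11)*C(-11) = -43 + (-16 - 11)*0 = -43 - 27*0 = -43 + 0 = -43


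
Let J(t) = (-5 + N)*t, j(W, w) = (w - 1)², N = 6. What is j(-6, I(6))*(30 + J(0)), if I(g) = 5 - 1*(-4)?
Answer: 1920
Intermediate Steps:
I(g) = 9 (I(g) = 5 + 4 = 9)
j(W, w) = (-1 + w)²
J(t) = t (J(t) = (-5 + 6)*t = 1*t = t)
j(-6, I(6))*(30 + J(0)) = (-1 + 9)²*(30 + 0) = 8²*30 = 64*30 = 1920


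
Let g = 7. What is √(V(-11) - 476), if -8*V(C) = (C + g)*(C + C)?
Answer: I*√487 ≈ 22.068*I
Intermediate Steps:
V(C) = -C*(7 + C)/4 (V(C) = -(C + 7)*(C + C)/8 = -(7 + C)*2*C/8 = -C*(7 + C)/4)
√(V(-11) - 476) = √(-¼*(-11)*(7 - 11) - 476) = √(-¼*(-11)*(-4) - 476) = √(-11 - 476) = √(-487) = I*√487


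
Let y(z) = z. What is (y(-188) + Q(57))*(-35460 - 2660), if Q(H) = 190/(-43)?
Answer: 315404880/43 ≈ 7.3350e+6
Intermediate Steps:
Q(H) = -190/43 (Q(H) = 190*(-1/43) = -190/43)
(y(-188) + Q(57))*(-35460 - 2660) = (-188 - 190/43)*(-35460 - 2660) = -8274/43*(-38120) = 315404880/43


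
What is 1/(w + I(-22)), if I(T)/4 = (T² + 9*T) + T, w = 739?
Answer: 1/1795 ≈ 0.00055710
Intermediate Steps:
I(T) = 4*T² + 40*T (I(T) = 4*((T² + 9*T) + T) = 4*(T² + 10*T) = 4*T² + 40*T)
1/(w + I(-22)) = 1/(739 + 4*(-22)*(10 - 22)) = 1/(739 + 4*(-22)*(-12)) = 1/(739 + 1056) = 1/1795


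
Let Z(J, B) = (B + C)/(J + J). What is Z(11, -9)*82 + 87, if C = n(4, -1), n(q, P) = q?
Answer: 752/11 ≈ 68.364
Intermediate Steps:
C = 4
Z(J, B) = (4 + B)/(2*J) (Z(J, B) = (B + 4)/(J + J) = (4 + B)/((2*J)) = (4 + B)*(1/(2*J)) = (4 + B)/(2*J))
Z(11, -9)*82 + 87 = ((½)*(4 - 9)/11)*82 + 87 = ((½)*(1/11)*(-5))*82 + 87 = -5/22*82 + 87 = -205/11 + 87 = 752/11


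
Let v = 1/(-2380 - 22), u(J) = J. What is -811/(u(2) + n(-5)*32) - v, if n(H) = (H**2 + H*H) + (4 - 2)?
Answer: -486589/1000433 ≈ -0.48638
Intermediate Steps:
n(H) = 2 + 2*H**2 (n(H) = (H**2 + H**2) + 2 = 2*H**2 + 2 = 2 + 2*H**2)
v = -1/2402 (v = 1/(-2402) = -1/2402 ≈ -0.00041632)
-811/(u(2) + n(-5)*32) - v = -811/(2 + (2 + 2*(-5)**2)*32) - 1*(-1/2402) = -811/(2 + (2 + 2*25)*32) + 1/2402 = -811/(2 + (2 + 50)*32) + 1/2402 = -811/(2 + 52*32) + 1/2402 = -811/(2 + 1664) + 1/2402 = -811/1666 + 1/2402 = -486589/1000433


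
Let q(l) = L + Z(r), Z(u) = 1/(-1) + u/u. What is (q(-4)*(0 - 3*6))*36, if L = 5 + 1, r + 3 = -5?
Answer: -3888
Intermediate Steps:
r = -8 (r = -3 - 5 = -8)
L = 6
Z(u) = 0 (Z(u) = 1*(-1) + 1 = -1 + 1 = 0)
q(l) = 6 (q(l) = 6 + 0 = 6)
(q(-4)*(0 - 3*6))*36 = (6*(0 - 3*6))*36 = (6*(0 - 18))*36 = (6*(-18))*36 = -108*36 = -3888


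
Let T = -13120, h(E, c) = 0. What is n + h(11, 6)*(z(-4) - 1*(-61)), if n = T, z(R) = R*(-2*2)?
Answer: -13120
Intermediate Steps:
z(R) = -4*R (z(R) = R*(-4) = -4*R)
n = -13120
n + h(11, 6)*(z(-4) - 1*(-61)) = -13120 + 0*(-4*(-4) - 1*(-61)) = -13120 + 0*(16 + 61) = -13120 + 0*77 = -13120 + 0 = -13120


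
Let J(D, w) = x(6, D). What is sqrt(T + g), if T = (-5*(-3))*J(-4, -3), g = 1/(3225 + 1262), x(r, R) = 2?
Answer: sqrt(603999557)/4487 ≈ 5.4772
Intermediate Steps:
J(D, w) = 2
g = 1/4487 ≈ 0.00022287
T = 30 (T = -5*(-3)*2 = 15*2 = 30)
sqrt(T + g) = sqrt(30 + 1/4487) = sqrt(134611/4487) = sqrt(603999557)/4487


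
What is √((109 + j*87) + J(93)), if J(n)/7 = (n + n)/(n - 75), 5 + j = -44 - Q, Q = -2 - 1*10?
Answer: I*√27339/3 ≈ 55.115*I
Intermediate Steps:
Q = -12 (Q = -2 - 10 = -12)
j = -37 (j = -5 + (-44 - 1*(-12)) = -5 + (-44 + 12) = -5 - 32 = -37)
J(n) = 14*n/(-75 + n) (J(n) = 7*((n + n)/(n - 75)) = 7*((2*n)/(-75 + n)) = 7*(2*n/(-75 + n)) = 14*n/(-75 + n))
√((109 + j*87) + J(93)) = √((109 - 37*87) + 14*93/(-75 + 93)) = √((109 - 3219) + 14*93/18) = √(-3110 + 14*93*(1/18)) = √(-3110 + 217/3) = √(-9113/3) = I*√27339/3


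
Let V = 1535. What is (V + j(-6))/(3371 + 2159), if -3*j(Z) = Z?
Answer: 1537/5530 ≈ 0.27794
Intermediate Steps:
j(Z) = -Z/3
(V + j(-6))/(3371 + 2159) = (1535 - ⅓*(-6))/(3371 + 2159) = (1535 + 2)/5530 = 1537*(1/5530) = 1537/5530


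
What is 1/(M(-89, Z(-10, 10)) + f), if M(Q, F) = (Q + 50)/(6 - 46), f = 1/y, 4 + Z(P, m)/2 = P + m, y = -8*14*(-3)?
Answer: 1680/1643 ≈ 1.0225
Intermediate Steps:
y = 336 (y = -112*(-3) = 336)
Z(P, m) = -8 + 2*P + 2*m (Z(P, m) = -8 + 2*(P + m) = -8 + (2*P + 2*m) = -8 + 2*P + 2*m)
f = 1/336 ≈ 0.0029762
M(Q, F) = -5/4 - Q/40 (M(Q, F) = (50 + Q)/(-40) = (50 + Q)*(-1/40) = -5/4 - Q/40)
1/(M(-89, Z(-10, 10)) + f) = 1/((-5/4 - 1/40*(-89)) + 1/336) = 1/((-5/4 + 89/40) + 1/336) = 1/(39/40 + 1/336) = 1/(1643/1680) = 1680/1643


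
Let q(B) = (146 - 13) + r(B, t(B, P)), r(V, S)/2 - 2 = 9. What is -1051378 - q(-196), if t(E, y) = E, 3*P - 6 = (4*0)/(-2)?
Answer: -1051533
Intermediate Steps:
P = 2 (P = 2 + ((4*0)/(-2))/3 = 2 + (0*(-½))/3 = 2 + (⅓)*0 = 2 + 0 = 2)
r(V, S) = 22 (r(V, S) = 4 + 2*9 = 4 + 18 = 22)
q(B) = 155 (q(B) = (146 - 13) + 22 = 133 + 22 = 155)
-1051378 - q(-196) = -1051378 - 1*155 = -1051378 - 155 = -1051533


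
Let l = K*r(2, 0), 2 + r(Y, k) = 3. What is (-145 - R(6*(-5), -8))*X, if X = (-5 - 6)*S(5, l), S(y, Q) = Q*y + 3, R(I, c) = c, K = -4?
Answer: -25619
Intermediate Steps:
r(Y, k) = 1 (r(Y, k) = -2 + 3 = 1)
l = -4 (l = -4*1 = -4)
S(y, Q) = 3 + Q*y
X = 187 (X = (-5 - 6)*(3 - 4*5) = -11*(3 - 20) = -11*(-17) = 187)
(-145 - R(6*(-5), -8))*X = (-145 - 1*(-8))*187 = (-145 + 8)*187 = -137*187 = -25619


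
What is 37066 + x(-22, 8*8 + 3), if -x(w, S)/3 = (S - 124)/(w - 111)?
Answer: 259453/7 ≈ 37065.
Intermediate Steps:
x(w, S) = -3*(-124 + S)/(-111 + w) (x(w, S) = -3*(S - 124)/(w - 111) = -3*(-124 + S)/(-111 + w))
37066 + x(-22, 8*8 + 3) = 37066 + 3*(124 - (8*8 + 3))/(-111 - 22) = 37066 + 3*(124 - (64 + 3))/(-133) = 37066 + 3*(-1/133)*(124 - 1*67) = 37066 + 3*(-1/133)*(124 - 67) = 37066 + 3*(-1/133)*57 = 37066 - 9/7 = 259453/7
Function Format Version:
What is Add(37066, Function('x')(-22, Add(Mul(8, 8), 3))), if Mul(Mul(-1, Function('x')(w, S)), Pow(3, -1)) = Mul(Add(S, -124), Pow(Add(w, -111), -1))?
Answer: Rational(259453, 7) ≈ 37065.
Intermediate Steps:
Function('x')(w, S) = Mul(-3, Pow(Add(-111, w), -1), Add(-124, S)) (Function('x')(w, S) = Mul(-3, Mul(Add(S, -124), Pow(Add(w, -111), -1))) = Mul(-3, Mul(Add(-124, S), Pow(Add(-111, w), -1))) = Mul(-3, Mul(Pow(Add(-111, w), -1), Add(-124, S))) = Mul(-3, Pow(Add(-111, w), -1), Add(-124, S)))
Add(37066, Function('x')(-22, Add(Mul(8, 8), 3))) = Add(37066, Mul(3, Pow(Add(-111, -22), -1), Add(124, Mul(-1, Add(Mul(8, 8), 3))))) = Add(37066, Mul(3, Pow(-133, -1), Add(124, Mul(-1, Add(64, 3))))) = Add(37066, Mul(3, Rational(-1, 133), Add(124, Mul(-1, 67)))) = Add(37066, Mul(3, Rational(-1, 133), Add(124, -67))) = Add(37066, Mul(3, Rational(-1, 133), 57)) = Add(37066, Rational(-9, 7)) = Rational(259453, 7)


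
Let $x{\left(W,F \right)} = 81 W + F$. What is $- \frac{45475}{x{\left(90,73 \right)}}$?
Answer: $- \frac{45475}{7363} \approx -6.1761$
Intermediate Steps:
$x{\left(W,F \right)} = F + 81 W$
$- \frac{45475}{x{\left(90,73 \right)}} = - \frac{45475}{73 + 81 \cdot 90} = - \frac{45475}{73 + 7290} = - \frac{45475}{7363}$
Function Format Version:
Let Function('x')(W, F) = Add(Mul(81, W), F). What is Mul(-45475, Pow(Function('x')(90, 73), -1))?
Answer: Rational(-45475, 7363) ≈ -6.1761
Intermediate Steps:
Function('x')(W, F) = Add(F, Mul(81, W))
Mul(-45475, Pow(Function('x')(90, 73), -1)) = Mul(-45475, Pow(Add(73, Mul(81, 90)), -1)) = Mul(-45475, Pow(Add(73, 7290), -1)) = Mul(-45475, Pow(7363, -1)) = Mul(-45475, Rational(1, 7363)) = Rational(-45475, 7363)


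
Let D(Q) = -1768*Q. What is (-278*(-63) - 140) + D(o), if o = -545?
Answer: 980934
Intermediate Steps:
(-278*(-63) - 140) + D(o) = (-278*(-63) - 140) - 1768*(-545) = (17514 - 140) + 963560 = 17374 + 963560 = 980934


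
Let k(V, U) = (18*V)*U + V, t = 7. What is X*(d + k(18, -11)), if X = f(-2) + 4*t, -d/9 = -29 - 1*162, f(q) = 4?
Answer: -58464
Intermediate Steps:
k(V, U) = V + 18*U*V (k(V, U) = 18*U*V + V = V + 18*U*V)
d = 1719 (d = -9*(-29 - 1*162) = -9*(-29 - 162) = -9*(-191) = 1719)
X = 32 (X = 4 + 4*7 = 4 + 28 = 32)
X*(d + k(18, -11)) = 32*(1719 + 18*(1 + 18*(-11))) = 32*(1719 + 18*(1 - 198)) = 32*(1719 + 18*(-197)) = 32*(1719 - 3546) = 32*(-1827) = -58464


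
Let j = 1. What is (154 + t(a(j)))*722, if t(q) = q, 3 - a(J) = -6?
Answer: 117686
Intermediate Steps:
a(J) = 9 (a(J) = 3 - 1*(-6) = 3 + 6 = 9)
(154 + t(a(j)))*722 = (154 + 9)*722 = 163*722 = 117686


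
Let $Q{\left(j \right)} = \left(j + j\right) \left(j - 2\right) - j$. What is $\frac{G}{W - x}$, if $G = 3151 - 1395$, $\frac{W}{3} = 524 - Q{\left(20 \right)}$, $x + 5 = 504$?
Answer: $- \frac{1756}{1027} \approx -1.7098$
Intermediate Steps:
$x = 499$ ($x = -5 + 504 = 499$)
$Q{\left(j \right)} = - j + 2 j \left(-2 + j\right)$ ($Q{\left(j \right)} = 2 j \left(-2 + j\right) - j = - j + 2 j \left(-2 + j\right)$)
$W = -528$ ($W = 3 \left(524 - 20 \left(-5 + 2 \cdot 20\right)\right) = 3 \left(524 - 20 \left(-5 + 40\right)\right) = 3 \left(524 - 20 \cdot 35\right) = 3 \left(524 - 700\right) = 3 \left(-176\right) = -528$)
$G = 1756$ ($G = 3151 - 1395 = 1756$)
$\frac{G}{W - x} = \frac{1756}{-528 - 499} = \frac{1756}{-1027} = 1756 \left(- \frac{1}{1027}\right) = - \frac{1756}{1027}$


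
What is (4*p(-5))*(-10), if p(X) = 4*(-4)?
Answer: 640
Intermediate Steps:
p(X) = -16
(4*p(-5))*(-10) = (4*(-16))*(-10) = -64*(-10) = 640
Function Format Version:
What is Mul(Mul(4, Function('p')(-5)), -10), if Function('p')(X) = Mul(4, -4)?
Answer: 640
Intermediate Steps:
Function('p')(X) = -16
Mul(Mul(4, Function('p')(-5)), -10) = Mul(Mul(4, -16), -10) = Mul(-64, -10) = 640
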